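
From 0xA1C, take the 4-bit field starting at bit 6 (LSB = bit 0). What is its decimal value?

8

v = 101000011100
Shift right by 6: 101000
Mask low 4 bits: 1000 = 8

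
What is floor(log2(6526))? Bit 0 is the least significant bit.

12

6526 = 1100101111110
The topmost 1 is at position 12 (since 2^12 = 4096 ≤ 6526 < 8192).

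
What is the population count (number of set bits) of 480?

480 = 111100000
Count the 1s: 1 + 1 + 1 + 1 = 4

4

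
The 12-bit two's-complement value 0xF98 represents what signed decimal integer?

pattern = 111110011000 (MSB is 1 ⇒ negative)
Invert: 000001100111, add 1 → 000001101000 = 104, so the value is -104.
(Equivalently: 3992 - 2^12 = 3992 - 4096 = -104.)

-104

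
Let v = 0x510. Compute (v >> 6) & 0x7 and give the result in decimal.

4

v = 10100010000
Shift right by 6: 10100
Mask low 3 bits: 100 = 4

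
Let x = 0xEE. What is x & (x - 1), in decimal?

x = 11101110 = 238
x - 1 = 11101101
AND   = 11101100 = 236
(x & (x - 1) clears the lowest set bit of x.)

236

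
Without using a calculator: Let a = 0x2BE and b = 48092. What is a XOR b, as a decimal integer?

0x2BE = 0000001010111110
48092 = 1011101111011100
XOR → 1011100101100010 = 47458

47458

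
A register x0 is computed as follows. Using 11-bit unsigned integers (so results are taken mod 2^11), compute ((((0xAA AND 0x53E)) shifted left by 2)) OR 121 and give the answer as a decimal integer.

249

0xAA = 00010101010
0x53E = 10100111110
→ AND → 00000101010 = 42
→ shifted left by 2 (mod 2^11) → 00010101000 = 168
121 = 00001111001
→ OR → 00011111001 = 249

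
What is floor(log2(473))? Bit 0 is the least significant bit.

473 = 111011001
The topmost 1 is at position 8 (since 2^8 = 256 ≤ 473 < 512).

8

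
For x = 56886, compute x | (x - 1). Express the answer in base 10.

x = 1101111000110110 = 56886
x - 1 = 1101111000110101
OR    = 1101111000110111 = 56887
(x | (x - 1) sets all bits below the lowest set bit.)

56887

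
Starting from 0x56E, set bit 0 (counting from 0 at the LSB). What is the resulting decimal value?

x = 10101101110
bit 0 is currently 0; set it via x | (1 << 0) = x | 1
→ 10101101111 = 1391

1391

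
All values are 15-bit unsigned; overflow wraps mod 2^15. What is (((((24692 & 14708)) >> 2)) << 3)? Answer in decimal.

16616

24692 = 110000001110100
14708 = 011100101110100
→ & → 010000001110100 = 8308
→ >> 2 → 000100000011101 = 2077
→ << 3 (mod 2^15) → 100000011101000 = 16616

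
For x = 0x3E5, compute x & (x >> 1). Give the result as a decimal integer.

480

x = 1111100101 = 997
x>>1 = 0111110010
AND  = 0111100000 = 480
(x & (x >> 1) has a 1 wherever x has two consecutive 1 bits.)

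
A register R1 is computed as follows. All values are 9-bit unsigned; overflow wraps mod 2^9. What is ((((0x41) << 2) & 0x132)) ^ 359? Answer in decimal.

0x41 = 001000001
→ << 2 (mod 2^9) → 100000100 = 260
0x132 = 100110010
→ & → 100000000 = 256
359 = 101100111
→ ^ → 001100111 = 103

103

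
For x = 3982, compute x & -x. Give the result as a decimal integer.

x = 111110001110 = 3982
-x (two's complement) = …000001110010
AND   = 000000000010 = 2
(x & -x isolates the lowest set bit of x.)

2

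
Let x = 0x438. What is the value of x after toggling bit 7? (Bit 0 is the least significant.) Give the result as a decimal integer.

x = 00010000111000
bit 7 is currently 0; toggle it via x ^ (1 << 7) = x ^ 128
→ 00010010111000 = 1208

1208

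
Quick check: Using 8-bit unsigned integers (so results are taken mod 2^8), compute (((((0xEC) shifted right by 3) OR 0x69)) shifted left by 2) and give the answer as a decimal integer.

0xEC = 11101100
→ shifted right by 3 → 00011101 = 29
0x69 = 01101001
→ OR → 01111101 = 125
→ shifted left by 2 (mod 2^8) → 11110100 = 244

244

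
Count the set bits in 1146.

6

1146 = 10001111010
Count the 1s: 1 + 1 + 1 + 1 + 1 + 1 = 6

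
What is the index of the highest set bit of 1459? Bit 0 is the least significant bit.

1459 = 10110110011
The topmost 1 is at position 10 (since 2^10 = 1024 ≤ 1459 < 2048).

10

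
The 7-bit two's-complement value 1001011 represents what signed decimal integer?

pattern = 1001011 (MSB is 1 ⇒ negative)
Invert: 0110100, add 1 → 0110101 = 53, so the value is -53.
(Equivalently: 75 - 2^7 = 75 - 128 = -53.)

-53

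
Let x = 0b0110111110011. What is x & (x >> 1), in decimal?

x = 110111110011 = 3571
x>>1 = 011011111001
AND  = 010011110001 = 1265
(x & (x >> 1) has a 1 wherever x has two consecutive 1 bits.)

1265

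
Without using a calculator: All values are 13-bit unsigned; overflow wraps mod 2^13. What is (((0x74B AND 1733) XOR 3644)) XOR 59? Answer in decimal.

0x74B = 0011101001011
1733 = 0011011000101
→ AND → 0011001000001 = 1601
3644 = 0111000111100
→ XOR → 0100001111101 = 2173
59 = 0000000111011
→ XOR → 0100001000110 = 2118

2118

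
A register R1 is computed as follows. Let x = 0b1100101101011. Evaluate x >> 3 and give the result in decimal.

813

x = 1100101101011
shift right by 3 → 0001100101101 = 813
(equivalently, floor(6507 / 8))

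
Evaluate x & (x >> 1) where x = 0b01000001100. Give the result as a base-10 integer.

x = 1000001100 = 524
x>>1 = 0100000110
AND  = 0000000100 = 4
(x & (x >> 1) has a 1 wherever x has two consecutive 1 bits.)

4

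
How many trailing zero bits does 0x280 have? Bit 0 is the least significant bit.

0x280 = 1010000000
Trailing zeros: 7, so the lowest set bit is bit 7 (value 128).

7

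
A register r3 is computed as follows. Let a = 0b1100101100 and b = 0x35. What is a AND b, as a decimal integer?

a = 1100101100
0x35 = 0000110101
AND → 0000100100 = 36

36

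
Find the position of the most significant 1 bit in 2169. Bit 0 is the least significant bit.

2169 = 100001111001
The topmost 1 is at position 11 (since 2^11 = 2048 ≤ 2169 < 4096).

11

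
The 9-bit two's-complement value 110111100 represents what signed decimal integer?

-68

pattern = 110111100 (MSB is 1 ⇒ negative)
Invert: 001000011, add 1 → 001000100 = 68, so the value is -68.
(Equivalently: 444 - 2^9 = 444 - 512 = -68.)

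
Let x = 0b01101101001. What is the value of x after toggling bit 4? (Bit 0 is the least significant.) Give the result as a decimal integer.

x = 01101101001
bit 4 is currently 0; toggle it via x ^ (1 << 4) = x ^ 16
→ 01101111001 = 889

889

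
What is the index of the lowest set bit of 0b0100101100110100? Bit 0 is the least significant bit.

2

0b0100101100110100 = 100101100110100
Trailing zeros: 2, so the lowest set bit is bit 2 (value 4).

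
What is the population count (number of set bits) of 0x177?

7

0x177 = 101110111
Count the 1s: 1 + 1 + 1 + 1 + 1 + 1 + 1 = 7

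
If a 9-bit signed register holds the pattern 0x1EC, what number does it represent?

pattern = 111101100 (MSB is 1 ⇒ negative)
Invert: 000010011, add 1 → 000010100 = 20, so the value is -20.
(Equivalently: 492 - 2^9 = 492 - 512 = -20.)

-20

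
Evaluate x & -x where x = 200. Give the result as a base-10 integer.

x = 11001000 = 200
-x (two's complement) = …00111000
AND   = 00001000 = 8
(x & -x isolates the lowest set bit of x.)

8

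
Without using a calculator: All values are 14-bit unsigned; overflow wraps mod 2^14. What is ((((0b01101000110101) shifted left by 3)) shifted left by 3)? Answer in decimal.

0b01101000110101 = 01101000110101
→ shifted left by 3 (mod 2^14) → 01000110101000 = 4520
→ shifted left by 3 (mod 2^14) → 00110101000000 = 3392

3392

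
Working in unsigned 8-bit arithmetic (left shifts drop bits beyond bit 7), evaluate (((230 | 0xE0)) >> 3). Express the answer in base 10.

28

230 = 11100110
0xE0 = 11100000
→ | → 11100110 = 230
→ >> 3 → 00011100 = 28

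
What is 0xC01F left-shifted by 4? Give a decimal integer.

786928

0xC01F = 00001100000000011111
shift left by 4 → 11000000000111110000 = 786928
(equivalently, 49183 × 2^4 = 49183 × 16)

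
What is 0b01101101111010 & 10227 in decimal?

882

a = 01101101111010
10227 = 10011111110011
AND → 00001101110010 = 882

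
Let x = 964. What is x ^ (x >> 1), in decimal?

x = 1111000100 = 964
x>>1 = 0111100010
XOR  = 1000100110 = 550
(x ^ (x >> 1) gives the standard binary-reflected Gray code of x.)

550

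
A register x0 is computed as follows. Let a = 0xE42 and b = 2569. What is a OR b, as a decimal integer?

3659

0xE42 = 111001000010
2569 = 101000001001
 OR → 111001001011 = 3659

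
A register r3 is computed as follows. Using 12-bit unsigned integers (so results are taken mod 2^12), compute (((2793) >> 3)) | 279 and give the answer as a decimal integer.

2793 = 101011101001
→ >> 3 → 000101011101 = 349
279 = 000100010111
→ | → 000101011111 = 351

351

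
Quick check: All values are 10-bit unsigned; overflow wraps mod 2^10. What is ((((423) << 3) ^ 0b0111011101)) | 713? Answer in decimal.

749

423 = 0110100111
→ << 3 (mod 2^10) → 0100111000 = 312
0b0111011101 = 0111011101
→ ^ → 0011100101 = 229
713 = 1011001001
→ | → 1011101101 = 749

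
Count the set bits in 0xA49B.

0xA49B = 1010010010011011
Count the 1s: 1 + 1 + 1 + 1 + 1 + 1 + 1 + 1 = 8

8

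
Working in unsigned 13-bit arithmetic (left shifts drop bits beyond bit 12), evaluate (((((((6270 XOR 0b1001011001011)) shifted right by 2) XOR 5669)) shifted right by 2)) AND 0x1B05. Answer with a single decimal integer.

6270 = 1100001111110
0b1001011001011 = 1001011001011
→ XOR → 0101010110101 = 2741
→ shifted right by 2 → 0001010101101 = 685
5669 = 1011000100101
→ XOR → 1010010001000 = 5256
→ shifted right by 2 → 0010100100010 = 1314
0x1B05 = 1101100000101
→ AND → 0000100000000 = 256

256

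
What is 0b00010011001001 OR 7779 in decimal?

a = 0010011001001
7779 = 1111001100011
 OR → 1111011101011 = 7915

7915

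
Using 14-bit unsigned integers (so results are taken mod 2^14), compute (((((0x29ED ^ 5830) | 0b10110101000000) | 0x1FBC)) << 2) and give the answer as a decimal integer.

0x29ED = 10100111101101
5830 = 01011011000110
→ ^ → 11111100101011 = 16171
0b10110101000000 = 10110101000000
→ | → 11111101101011 = 16235
0x1FBC = 01111110111100
→ | → 11111111111111 = 16383
→ << 2 (mod 2^14) → 11111111111100 = 16380

16380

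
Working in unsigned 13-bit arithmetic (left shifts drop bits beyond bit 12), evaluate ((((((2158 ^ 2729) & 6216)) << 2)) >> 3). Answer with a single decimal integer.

32

2158 = 0100001101110
2729 = 0101010101001
→ ^ → 0001011000111 = 711
6216 = 1100001001000
→ & → 0000001000000 = 64
→ << 2 (mod 2^13) → 0000100000000 = 256
→ >> 3 → 0000000100000 = 32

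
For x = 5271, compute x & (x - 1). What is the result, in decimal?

5270

x = 1010010010111 = 5271
x - 1 = 1010010010110
AND   = 1010010010110 = 5270
(x & (x - 1) clears the lowest set bit of x.)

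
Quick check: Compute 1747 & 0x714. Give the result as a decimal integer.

1747 = 11011010011
0x714 = 11100010100
AND → 11000010000 = 1552

1552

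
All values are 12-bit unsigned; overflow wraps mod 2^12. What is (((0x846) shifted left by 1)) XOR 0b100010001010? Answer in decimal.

2054

0x846 = 100001000110
→ shifted left by 1 (mod 2^12) → 000010001100 = 140
0b100010001010 = 100010001010
→ XOR → 100000000110 = 2054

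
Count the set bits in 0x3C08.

0x3C08 = 11110000001000
Count the 1s: 1 + 1 + 1 + 1 + 1 = 5

5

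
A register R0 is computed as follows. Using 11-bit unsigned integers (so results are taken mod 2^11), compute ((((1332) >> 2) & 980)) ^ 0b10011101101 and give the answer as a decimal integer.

1332 = 10100110100
→ >> 2 → 00101001101 = 333
980 = 01111010100
→ & → 00101000100 = 324
0b10011101101 = 10011101101
→ ^ → 10110101001 = 1449

1449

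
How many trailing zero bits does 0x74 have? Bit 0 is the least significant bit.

0x74 = 1110100
Trailing zeros: 2, so the lowest set bit is bit 2 (value 4).

2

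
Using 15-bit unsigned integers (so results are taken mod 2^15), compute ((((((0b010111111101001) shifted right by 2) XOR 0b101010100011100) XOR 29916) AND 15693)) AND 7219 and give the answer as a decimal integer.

0b010111111101001 = 010111111101001
→ shifted right by 2 → 000101111111010 = 3066
0b101010100011100 = 101010100011100
→ XOR → 101111011100110 = 24294
29916 = 111010011011100
→ XOR → 010101000111010 = 10810
15693 = 011110101001101
→ AND → 010100000001000 = 10248
7219 = 001110000110011
→ AND → 000100000000000 = 2048

2048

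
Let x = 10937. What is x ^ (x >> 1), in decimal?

16357

x = 10101010111001 = 10937
x>>1 = 01010101011100
XOR  = 11111111100101 = 16357
(x ^ (x >> 1) gives the standard binary-reflected Gray code of x.)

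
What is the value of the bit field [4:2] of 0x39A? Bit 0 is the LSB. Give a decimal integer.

6

v = 01110011010
Shift right by 2: 011100110
Mask low 3 bits: 110 = 6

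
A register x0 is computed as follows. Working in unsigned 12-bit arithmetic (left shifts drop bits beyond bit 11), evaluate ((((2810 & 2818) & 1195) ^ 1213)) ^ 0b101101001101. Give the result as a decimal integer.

4082

2810 = 101011111010
2818 = 101100000010
→ & → 101000000010 = 2562
1195 = 010010101011
→ & → 000000000010 = 2
1213 = 010010111101
→ ^ → 010010111111 = 1215
0b101101001101 = 101101001101
→ ^ → 111111110010 = 4082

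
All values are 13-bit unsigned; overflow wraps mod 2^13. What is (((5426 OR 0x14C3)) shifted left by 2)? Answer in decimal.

5426 = 1010100110010
0x14C3 = 1010011000011
→ OR → 1010111110011 = 5619
→ shifted left by 2 (mod 2^13) → 1011111001100 = 6092

6092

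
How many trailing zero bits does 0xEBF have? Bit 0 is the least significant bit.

0

0xEBF = 111010111111
Trailing zeros: 0, so the lowest set bit is bit 0 (value 1).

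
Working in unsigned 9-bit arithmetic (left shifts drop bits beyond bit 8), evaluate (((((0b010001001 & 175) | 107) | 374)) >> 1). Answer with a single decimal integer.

255

0b010001001 = 010001001
175 = 010101111
→ & → 010001001 = 137
107 = 001101011
→ | → 011101011 = 235
374 = 101110110
→ | → 111111111 = 511
→ >> 1 → 011111111 = 255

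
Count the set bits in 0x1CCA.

0x1CCA = 1110011001010
Count the 1s: 1 + 1 + 1 + 1 + 1 + 1 + 1 = 7

7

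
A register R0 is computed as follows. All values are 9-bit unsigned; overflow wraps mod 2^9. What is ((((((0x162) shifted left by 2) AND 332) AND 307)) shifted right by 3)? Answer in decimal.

0x162 = 101100010
→ shifted left by 2 (mod 2^9) → 110001000 = 392
332 = 101001100
→ AND → 100001000 = 264
307 = 100110011
→ AND → 100000000 = 256
→ shifted right by 3 → 000100000 = 32

32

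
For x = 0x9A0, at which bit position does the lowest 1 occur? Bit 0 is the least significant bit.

5

0x9A0 = 100110100000
Trailing zeros: 5, so the lowest set bit is bit 5 (value 32).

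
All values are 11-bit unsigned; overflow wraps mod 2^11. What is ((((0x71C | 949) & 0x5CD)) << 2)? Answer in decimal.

1588

0x71C = 11100011100
949 = 01110110101
→ | → 11110111101 = 1981
0x5CD = 10111001101
→ & → 10110001101 = 1421
→ << 2 (mod 2^11) → 11000110100 = 1588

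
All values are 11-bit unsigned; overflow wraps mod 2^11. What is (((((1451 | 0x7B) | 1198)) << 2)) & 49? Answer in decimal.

1451 = 10110101011
0x7B = 00001111011
→ | → 10111111011 = 1531
1198 = 10010101110
→ | → 10111111111 = 1535
→ << 2 (mod 2^11) → 11111111100 = 2044
49 = 00000110001
→ & → 00000110000 = 48

48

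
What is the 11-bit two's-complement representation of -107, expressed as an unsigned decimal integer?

1941

107 in 11 bits: 00001101011
Invert: 11110010100
Add 1:  11110010101 = 1941
(Check: 2^11 - 107 = 2048 - 107 = 1941.)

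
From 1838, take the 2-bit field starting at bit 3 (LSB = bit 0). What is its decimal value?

1

v = 011100101110
Shift right by 3: 011100101
Mask low 2 bits: 01 = 1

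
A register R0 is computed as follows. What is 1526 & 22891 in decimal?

354

1526 = 000010111110110
22891 = 101100101101011
AND → 000000101100010 = 354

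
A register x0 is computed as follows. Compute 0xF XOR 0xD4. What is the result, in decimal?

219

0xF = 00001111
0xD4 = 11010100
XOR → 11011011 = 219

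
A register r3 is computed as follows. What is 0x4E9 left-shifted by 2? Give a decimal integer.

5028

0x4E9 = 0010011101001
shift left by 2 → 1001110100100 = 5028
(equivalently, 1257 × 2^2 = 1257 × 4)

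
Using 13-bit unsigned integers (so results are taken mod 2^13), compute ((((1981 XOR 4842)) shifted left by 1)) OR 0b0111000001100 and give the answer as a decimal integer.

3758

1981 = 0011110111101
4842 = 1001011101010
→ XOR → 1010101010111 = 5463
→ shifted left by 1 (mod 2^13) → 0101010101110 = 2734
0b0111000001100 = 0111000001100
→ OR → 0111010101110 = 3758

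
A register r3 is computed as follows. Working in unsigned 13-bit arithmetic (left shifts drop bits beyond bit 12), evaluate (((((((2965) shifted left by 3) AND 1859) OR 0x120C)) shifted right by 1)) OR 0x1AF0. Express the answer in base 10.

7158

2965 = 0101110010101
→ shifted left by 3 (mod 2^13) → 1110010101000 = 7336
1859 = 0011101000011
→ AND → 0010000000000 = 1024
0x120C = 1001000001100
→ OR → 1011000001100 = 5644
→ shifted right by 1 → 0101100000110 = 2822
0x1AF0 = 1101011110000
→ OR → 1101111110110 = 7158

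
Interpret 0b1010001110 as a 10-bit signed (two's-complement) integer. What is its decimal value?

-370

pattern = 1010001110 (MSB is 1 ⇒ negative)
Invert: 0101110001, add 1 → 0101110010 = 370, so the value is -370.
(Equivalently: 654 - 2^10 = 654 - 1024 = -370.)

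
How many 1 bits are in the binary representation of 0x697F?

0x697F = 110100101111111
Count the 1s: 1 + 1 + 1 + 1 + 1 + 1 + 1 + 1 + 1 + 1 + 1 = 11

11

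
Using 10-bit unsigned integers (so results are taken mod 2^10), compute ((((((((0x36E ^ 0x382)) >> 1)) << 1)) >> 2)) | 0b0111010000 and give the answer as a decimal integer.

0x36E = 1101101110
0x382 = 1110000010
→ ^ → 0011101100 = 236
→ >> 1 → 0001110110 = 118
→ << 1 (mod 2^10) → 0011101100 = 236
→ >> 2 → 0000111011 = 59
0b0111010000 = 0111010000
→ | → 0111111011 = 507

507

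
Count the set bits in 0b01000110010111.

n = 1000110010111
Count the 1s: 1 + 1 + 1 + 1 + 1 + 1 + 1 = 7

7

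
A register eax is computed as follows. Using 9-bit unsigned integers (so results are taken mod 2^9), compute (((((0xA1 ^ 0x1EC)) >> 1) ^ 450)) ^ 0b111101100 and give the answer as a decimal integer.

136

0xA1 = 010100001
0x1EC = 111101100
→ ^ → 101001101 = 333
→ >> 1 → 010100110 = 166
450 = 111000010
→ ^ → 101100100 = 356
0b111101100 = 111101100
→ ^ → 010001000 = 136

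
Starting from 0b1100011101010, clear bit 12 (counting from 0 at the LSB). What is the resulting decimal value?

2282

x = 1100011101010
bit 12 is currently 1; clear it via x & ~(1 << 12) = x & ~4096
→ 0100011101010 = 2282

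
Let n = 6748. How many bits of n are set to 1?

7

6748 = 1101001011100
Count the 1s: 1 + 1 + 1 + 1 + 1 + 1 + 1 = 7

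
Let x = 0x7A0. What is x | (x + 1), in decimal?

x = 11110100000 = 1952
x + 1 = 11110100001
OR    = 11110100001 = 1953
(x | (x + 1) sets the lowest cleared bit.)

1953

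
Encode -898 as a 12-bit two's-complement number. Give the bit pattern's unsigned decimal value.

898 in 12 bits: 001110000010
Invert: 110001111101
Add 1:  110001111110 = 3198
(Check: 2^12 - 898 = 4096 - 898 = 3198.)

3198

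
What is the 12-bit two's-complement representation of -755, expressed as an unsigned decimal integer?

3341

755 in 12 bits: 001011110011
Invert: 110100001100
Add 1:  110100001101 = 3341
(Check: 2^12 - 755 = 4096 - 755 = 3341.)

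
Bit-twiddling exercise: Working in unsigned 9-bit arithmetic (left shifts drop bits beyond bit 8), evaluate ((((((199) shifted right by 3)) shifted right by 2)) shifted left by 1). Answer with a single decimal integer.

199 = 011000111
→ shifted right by 3 → 000011000 = 24
→ shifted right by 2 → 000000110 = 6
→ shifted left by 1 (mod 2^9) → 000001100 = 12

12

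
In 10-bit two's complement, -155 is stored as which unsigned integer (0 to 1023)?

155 in 10 bits: 0010011011
Invert: 1101100100
Add 1:  1101100101 = 869
(Check: 2^10 - 155 = 1024 - 155 = 869.)

869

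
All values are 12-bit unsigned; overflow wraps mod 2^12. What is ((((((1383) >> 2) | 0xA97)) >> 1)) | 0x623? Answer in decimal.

1383 = 010101100111
→ >> 2 → 000101011001 = 345
0xA97 = 101010010111
→ | → 101111011111 = 3039
→ >> 1 → 010111101111 = 1519
0x623 = 011000100011
→ | → 011111101111 = 2031

2031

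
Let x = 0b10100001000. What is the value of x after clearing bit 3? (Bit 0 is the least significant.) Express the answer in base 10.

1280

x = 10100001000
bit 3 is currently 1; clear it via x & ~(1 << 3) = x & ~8
→ 10100000000 = 1280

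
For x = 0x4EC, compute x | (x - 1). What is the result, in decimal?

1263

x = 10011101100 = 1260
x - 1 = 10011101011
OR    = 10011101111 = 1263
(x | (x - 1) sets all bits below the lowest set bit.)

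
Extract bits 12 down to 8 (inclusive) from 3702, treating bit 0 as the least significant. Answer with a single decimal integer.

v = 0111001110110
Shift right by 8: 01110
Mask low 5 bits: 01110 = 14

14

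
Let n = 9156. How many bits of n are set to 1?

6

9156 = 10001111000100
Count the 1s: 1 + 1 + 1 + 1 + 1 + 1 = 6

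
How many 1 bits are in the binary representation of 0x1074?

0x1074 = 1000001110100
Count the 1s: 1 + 1 + 1 + 1 + 1 = 5

5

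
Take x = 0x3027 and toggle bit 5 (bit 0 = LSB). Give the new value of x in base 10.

x = 11000000100111
bit 5 is currently 1; toggle it via x ^ (1 << 5) = x ^ 32
→ 11000000000111 = 12295

12295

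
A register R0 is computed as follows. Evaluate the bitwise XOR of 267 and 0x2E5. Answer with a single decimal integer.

267 = 0100001011
0x2E5 = 1011100101
XOR → 1111101110 = 1006

1006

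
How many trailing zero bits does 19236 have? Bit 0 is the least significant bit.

19236 = 100101100100100
Trailing zeros: 2, so the lowest set bit is bit 2 (value 4).

2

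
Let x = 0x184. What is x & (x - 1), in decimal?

x = 110000100 = 388
x - 1 = 110000011
AND   = 110000000 = 384
(x & (x - 1) clears the lowest set bit of x.)

384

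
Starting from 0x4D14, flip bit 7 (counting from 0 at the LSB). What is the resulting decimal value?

19860

x = 0100110100010100
bit 7 is currently 0; toggle it via x ^ (1 << 7) = x ^ 128
→ 0100110110010100 = 19860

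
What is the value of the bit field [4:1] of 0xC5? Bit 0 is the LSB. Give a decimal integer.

v = 11000101
Shift right by 1: 1100010
Mask low 4 bits: 0010 = 2

2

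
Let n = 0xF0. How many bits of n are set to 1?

4

0xF0 = 11110000
Count the 1s: 1 + 1 + 1 + 1 = 4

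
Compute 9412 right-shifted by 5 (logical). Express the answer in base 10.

294

9412 = 10010011000100
shift right by 5 → 00000100100110 = 294
(equivalently, floor(9412 / 32))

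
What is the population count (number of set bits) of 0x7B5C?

0x7B5C = 111101101011100
Count the 1s: 1 + 1 + 1 + 1 + 1 + 1 + 1 + 1 + 1 + 1 = 10

10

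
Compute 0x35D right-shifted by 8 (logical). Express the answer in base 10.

0x35D = 1101011101
shift right by 8 → 0000000011 = 3
(equivalently, floor(861 / 256))

3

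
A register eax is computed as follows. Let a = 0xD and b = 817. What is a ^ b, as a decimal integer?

0xD = 0000001101
817 = 1100110001
XOR → 1100111100 = 828

828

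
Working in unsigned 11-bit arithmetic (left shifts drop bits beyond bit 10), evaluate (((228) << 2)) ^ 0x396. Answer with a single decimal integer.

6

228 = 00011100100
→ << 2 (mod 2^11) → 01110010000 = 912
0x396 = 01110010110
→ ^ → 00000000110 = 6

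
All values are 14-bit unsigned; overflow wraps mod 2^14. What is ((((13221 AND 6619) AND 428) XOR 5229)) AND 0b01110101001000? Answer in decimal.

13221 = 11001110100101
6619 = 01100111011011
→ AND → 01000110000001 = 4481
428 = 00000110101100
→ AND → 00000110000000 = 384
5229 = 01010001101101
→ XOR → 01010111101101 = 5613
0b01110101001000 = 01110101001000
→ AND → 01010101001000 = 5448

5448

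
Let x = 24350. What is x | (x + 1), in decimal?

24351

x = 101111100011110 = 24350
x + 1 = 101111100011111
OR    = 101111100011111 = 24351
(x | (x + 1) sets the lowest cleared bit.)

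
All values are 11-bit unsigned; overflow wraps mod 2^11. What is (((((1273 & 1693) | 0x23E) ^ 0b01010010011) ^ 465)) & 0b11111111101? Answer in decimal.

1533

1273 = 10011111001
1693 = 11010011101
→ & → 10010011001 = 1177
0x23E = 01000111110
→ | → 11010111111 = 1727
0b01010010011 = 01010010011
→ ^ → 10000101100 = 1068
465 = 00111010001
→ ^ → 10111111101 = 1533
0b11111111101 = 11111111101
→ & → 10111111101 = 1533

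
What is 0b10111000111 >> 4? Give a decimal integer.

92

x = 10111000111
shift right by 4 → 00001011100 = 92
(equivalently, floor(1479 / 16))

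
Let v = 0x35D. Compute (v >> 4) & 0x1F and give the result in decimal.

21

v = 1101011101
Shift right by 4: 110101
Mask low 5 bits: 10101 = 21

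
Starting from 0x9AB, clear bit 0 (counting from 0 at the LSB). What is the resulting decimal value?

x = 100110101011
bit 0 is currently 1; clear it via x & ~(1 << 0) = x & ~1
→ 100110101010 = 2474

2474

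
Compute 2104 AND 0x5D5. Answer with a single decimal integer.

16

2104 = 100000111000
0x5D5 = 010111010101
AND → 000000010000 = 16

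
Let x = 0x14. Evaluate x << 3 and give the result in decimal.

0x14 = 00010100
shift left by 3 → 10100000 = 160
(equivalently, 20 × 2^3 = 20 × 8)

160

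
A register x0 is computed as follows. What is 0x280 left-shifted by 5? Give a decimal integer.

20480

0x280 = 000001010000000
shift left by 5 → 101000000000000 = 20480
(equivalently, 640 × 2^5 = 640 × 32)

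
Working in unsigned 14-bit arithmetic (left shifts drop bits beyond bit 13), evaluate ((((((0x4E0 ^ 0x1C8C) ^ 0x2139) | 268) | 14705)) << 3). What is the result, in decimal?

0x4E0 = 00010011100000
0x1C8C = 01110010001100
→ ^ → 01100001101100 = 6252
0x2139 = 10000100111001
→ ^ → 11100101010101 = 14677
268 = 00000100001100
→ | → 11100101011101 = 14685
14705 = 11100101110001
→ | → 11100101111101 = 14717
→ << 3 (mod 2^14) → 00101111101000 = 3048

3048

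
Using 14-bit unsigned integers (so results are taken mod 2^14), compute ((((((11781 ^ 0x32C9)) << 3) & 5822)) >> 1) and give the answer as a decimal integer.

784

11781 = 10111000000101
0x32C9 = 11001011001001
→ ^ → 01110011001100 = 7372
→ << 3 (mod 2^14) → 10011001100000 = 9824
5822 = 01011010111110
→ & → 00011000100000 = 1568
→ >> 1 → 00001100010000 = 784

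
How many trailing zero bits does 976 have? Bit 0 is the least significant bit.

976 = 1111010000
Trailing zeros: 4, so the lowest set bit is bit 4 (value 16).

4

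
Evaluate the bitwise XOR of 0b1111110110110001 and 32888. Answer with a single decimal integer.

32201

a = 1111110110110001
32888 = 1000000001111000
XOR → 0111110111001001 = 32201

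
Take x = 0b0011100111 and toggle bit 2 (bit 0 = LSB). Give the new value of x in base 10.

227

x = 0011100111
bit 2 is currently 1; toggle it via x ^ (1 << 2) = x ^ 4
→ 0011100011 = 227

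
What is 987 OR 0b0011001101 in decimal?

987 = 1111011011
b = 0011001101
 OR → 1111011111 = 991

991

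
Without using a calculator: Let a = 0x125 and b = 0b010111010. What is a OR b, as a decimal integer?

0x125 = 100100101
b = 010111010
 OR → 110111111 = 447

447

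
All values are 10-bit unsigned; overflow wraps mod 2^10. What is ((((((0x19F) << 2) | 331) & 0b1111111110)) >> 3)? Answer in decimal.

0x19F = 0110011111
→ << 2 (mod 2^10) → 1001111100 = 636
331 = 0101001011
→ | → 1101111111 = 895
0b1111111110 = 1111111110
→ & → 1101111110 = 894
→ >> 3 → 0001101111 = 111

111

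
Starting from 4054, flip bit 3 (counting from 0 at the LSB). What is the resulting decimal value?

4062

x = 111111010110
bit 3 is currently 0; toggle it via x ^ (1 << 3) = x ^ 8
→ 111111011110 = 4062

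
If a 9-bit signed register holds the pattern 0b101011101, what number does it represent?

-163

pattern = 101011101 (MSB is 1 ⇒ negative)
Invert: 010100010, add 1 → 010100011 = 163, so the value is -163.
(Equivalently: 349 - 2^9 = 349 - 512 = -163.)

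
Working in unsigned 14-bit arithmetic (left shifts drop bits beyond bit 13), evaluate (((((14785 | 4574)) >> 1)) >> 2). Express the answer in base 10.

14785 = 11100111000001
4574 = 01000111011110
→ | → 11100111011111 = 14815
→ >> 1 → 01110011101111 = 7407
→ >> 2 → 00011100111011 = 1851

1851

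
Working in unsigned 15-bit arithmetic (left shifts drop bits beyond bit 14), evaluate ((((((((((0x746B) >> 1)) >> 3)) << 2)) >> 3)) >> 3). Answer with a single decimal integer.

0x746B = 111010001101011
→ >> 1 → 011101000110101 = 14901
→ >> 3 → 000011101000110 = 1862
→ << 2 (mod 2^15) → 001110100011000 = 7448
→ >> 3 → 000001110100011 = 931
→ >> 3 → 000000001110100 = 116

116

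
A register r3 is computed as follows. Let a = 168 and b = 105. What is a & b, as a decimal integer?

40

168 = 10101000
105 = 01101001
AND → 00101000 = 40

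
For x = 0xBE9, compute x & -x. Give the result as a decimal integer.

1

x = 101111101001 = 3049
-x (two's complement) = …010000010111
AND   = 000000000001 = 1
(x & -x isolates the lowest set bit of x.)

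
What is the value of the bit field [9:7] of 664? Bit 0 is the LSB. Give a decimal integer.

v = 1010011000
Shift right by 7: 101
Mask low 3 bits: 101 = 5

5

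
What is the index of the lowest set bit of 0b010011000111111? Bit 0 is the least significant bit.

0b010011000111111 = 10011000111111
Trailing zeros: 0, so the lowest set bit is bit 0 (value 1).

0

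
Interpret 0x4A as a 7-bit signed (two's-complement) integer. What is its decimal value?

pattern = 1001010 (MSB is 1 ⇒ negative)
Invert: 0110101, add 1 → 0110110 = 54, so the value is -54.
(Equivalently: 74 - 2^7 = 74 - 128 = -54.)

-54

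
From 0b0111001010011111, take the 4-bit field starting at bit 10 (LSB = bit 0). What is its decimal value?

12

v = 0111001010011111
Shift right by 10: 011100
Mask low 4 bits: 1100 = 12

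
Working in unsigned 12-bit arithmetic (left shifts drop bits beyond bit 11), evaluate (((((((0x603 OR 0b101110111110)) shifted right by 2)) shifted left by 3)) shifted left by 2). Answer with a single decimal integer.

0x603 = 011000000011
0b101110111110 = 101110111110
→ OR → 111110111111 = 4031
→ shifted right by 2 → 001111101111 = 1007
→ shifted left by 3 (mod 2^12) → 111101111000 = 3960
→ shifted left by 2 (mod 2^12) → 110111100000 = 3552

3552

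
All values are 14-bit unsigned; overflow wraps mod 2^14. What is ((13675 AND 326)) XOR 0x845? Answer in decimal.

13675 = 11010101101011
326 = 00000101000110
→ AND → 00000101000010 = 322
0x845 = 00100001000101
→ XOR → 00100100000111 = 2311

2311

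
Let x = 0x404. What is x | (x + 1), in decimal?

x = 10000000100 = 1028
x + 1 = 10000000101
OR    = 10000000101 = 1029
(x | (x + 1) sets the lowest cleared bit.)

1029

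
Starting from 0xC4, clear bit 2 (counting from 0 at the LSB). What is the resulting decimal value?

192

x = 011000100
bit 2 is currently 1; clear it via x & ~(1 << 2) = x & ~4
→ 011000000 = 192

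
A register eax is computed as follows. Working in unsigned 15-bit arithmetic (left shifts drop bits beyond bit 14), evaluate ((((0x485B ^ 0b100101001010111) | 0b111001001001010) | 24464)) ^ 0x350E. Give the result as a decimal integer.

0x485B = 100100001011011
0b100101001010111 = 100101001010111
→ ^ → 000001000001100 = 524
0b111001001001010 = 111001001001010
→ | → 111001001001110 = 29262
24464 = 101111110010000
→ | → 111111111011110 = 32734
0x350E = 011010100001110
→ ^ → 100101011010000 = 19152

19152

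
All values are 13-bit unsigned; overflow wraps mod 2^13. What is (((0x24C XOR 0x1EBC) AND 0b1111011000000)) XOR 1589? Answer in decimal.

6901

0x24C = 0001001001100
0x1EBC = 1111010111100
→ XOR → 1110011110000 = 7408
0b1111011000000 = 1111011000000
→ AND → 1110011000000 = 7360
1589 = 0011000110101
→ XOR → 1101011110101 = 6901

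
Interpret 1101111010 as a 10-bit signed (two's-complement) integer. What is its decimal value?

-134

pattern = 1101111010 (MSB is 1 ⇒ negative)
Invert: 0010000101, add 1 → 0010000110 = 134, so the value is -134.
(Equivalently: 890 - 2^10 = 890 - 1024 = -134.)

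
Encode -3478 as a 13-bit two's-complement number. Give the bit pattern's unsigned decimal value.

3478 in 13 bits: 0110110010110
Invert: 1001001101001
Add 1:  1001001101010 = 4714
(Check: 2^13 - 3478 = 8192 - 3478 = 4714.)

4714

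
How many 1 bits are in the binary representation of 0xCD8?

0xCD8 = 110011011000
Count the 1s: 1 + 1 + 1 + 1 + 1 + 1 = 6

6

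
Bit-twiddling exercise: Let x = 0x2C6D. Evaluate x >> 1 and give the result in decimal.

0x2C6D = 10110001101101
shift right by 1 → 01011000110110 = 5686
(equivalently, floor(11373 / 2))

5686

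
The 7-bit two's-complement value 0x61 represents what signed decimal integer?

-31

pattern = 1100001 (MSB is 1 ⇒ negative)
Invert: 0011110, add 1 → 0011111 = 31, so the value is -31.
(Equivalently: 97 - 2^7 = 97 - 128 = -31.)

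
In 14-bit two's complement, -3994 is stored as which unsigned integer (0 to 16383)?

3994 in 14 bits: 00111110011010
Invert: 11000001100101
Add 1:  11000001100110 = 12390
(Check: 2^14 - 3994 = 16384 - 3994 = 12390.)

12390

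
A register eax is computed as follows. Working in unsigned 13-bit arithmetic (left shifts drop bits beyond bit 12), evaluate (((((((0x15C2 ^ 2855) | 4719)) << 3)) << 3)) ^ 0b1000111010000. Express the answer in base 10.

2576

0x15C2 = 1010111000010
2855 = 0101100100111
→ ^ → 1111011100101 = 7909
4719 = 1001001101111
→ | → 1111011101111 = 7919
→ << 3 (mod 2^13) → 1011101111000 = 6008
→ << 3 (mod 2^13) → 1101111000000 = 7104
0b1000111010000 = 1000111010000
→ ^ → 0101000010000 = 2576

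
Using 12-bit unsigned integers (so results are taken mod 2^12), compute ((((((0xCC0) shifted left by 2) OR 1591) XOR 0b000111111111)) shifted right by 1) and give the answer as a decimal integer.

0xCC0 = 110011000000
→ shifted left by 2 (mod 2^12) → 001100000000 = 768
1591 = 011000110111
→ OR → 011100110111 = 1847
0b000111111111 = 000111111111
→ XOR → 011011001000 = 1736
→ shifted right by 1 → 001101100100 = 868

868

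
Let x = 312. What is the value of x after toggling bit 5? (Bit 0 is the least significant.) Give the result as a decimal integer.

x = 100111000
bit 5 is currently 1; toggle it via x ^ (1 << 5) = x ^ 32
→ 100011000 = 280

280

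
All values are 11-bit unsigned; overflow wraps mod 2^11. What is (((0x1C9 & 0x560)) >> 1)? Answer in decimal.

160

0x1C9 = 00111001001
0x560 = 10101100000
→ & → 00101000000 = 320
→ >> 1 → 00010100000 = 160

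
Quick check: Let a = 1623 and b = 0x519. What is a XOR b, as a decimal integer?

1623 = 11001010111
0x519 = 10100011001
XOR → 01101001110 = 846

846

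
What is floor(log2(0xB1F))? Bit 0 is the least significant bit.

0xB1F = 101100011111
The topmost 1 is at position 11 (since 2^11 = 2048 ≤ 2847 < 4096).

11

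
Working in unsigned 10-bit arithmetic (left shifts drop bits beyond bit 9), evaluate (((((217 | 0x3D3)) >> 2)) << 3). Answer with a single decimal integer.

944

217 = 0011011001
0x3D3 = 1111010011
→ | → 1111011011 = 987
→ >> 2 → 0011110110 = 246
→ << 3 (mod 2^10) → 1110110000 = 944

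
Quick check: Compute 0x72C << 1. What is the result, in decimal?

3672

0x72C = 011100101100
shift left by 1 → 111001011000 = 3672
(equivalently, 1836 × 2^1 = 1836 × 2)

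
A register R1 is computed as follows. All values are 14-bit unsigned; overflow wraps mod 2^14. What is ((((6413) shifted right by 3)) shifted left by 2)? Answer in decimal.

6413 = 01100100001101
→ shifted right by 3 → 00001100100001 = 801
→ shifted left by 2 (mod 2^14) → 00110010000100 = 3204

3204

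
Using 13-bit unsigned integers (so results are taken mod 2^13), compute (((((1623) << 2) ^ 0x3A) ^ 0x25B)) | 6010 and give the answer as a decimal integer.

8063

1623 = 0011001010111
→ << 2 (mod 2^13) → 1100101011100 = 6492
0x3A = 0000000111010
→ ^ → 1100101100110 = 6502
0x25B = 0001001011011
→ ^ → 1101100111101 = 6973
6010 = 1011101111010
→ | → 1111101111111 = 8063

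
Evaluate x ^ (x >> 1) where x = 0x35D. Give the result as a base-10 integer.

x = 1101011101 = 861
x>>1 = 0110101110
XOR  = 1011110011 = 755
(x ^ (x >> 1) gives the standard binary-reflected Gray code of x.)

755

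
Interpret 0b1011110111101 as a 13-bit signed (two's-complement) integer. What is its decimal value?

pattern = 1011110111101 (MSB is 1 ⇒ negative)
Invert: 0100001000010, add 1 → 0100001000011 = 2115, so the value is -2115.
(Equivalently: 6077 - 2^13 = 6077 - 8192 = -2115.)

-2115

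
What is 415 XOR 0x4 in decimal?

411

415 = 110011111
0x4 = 000000100
XOR → 110011011 = 411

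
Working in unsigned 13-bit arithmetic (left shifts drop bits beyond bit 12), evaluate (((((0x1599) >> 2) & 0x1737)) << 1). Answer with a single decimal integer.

2636

0x1599 = 1010110011001
→ >> 2 → 0010101100110 = 1382
0x1737 = 1011100110111
→ & → 0010100100110 = 1318
→ << 1 (mod 2^13) → 0101001001100 = 2636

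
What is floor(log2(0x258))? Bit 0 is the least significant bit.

9

0x258 = 1001011000
The topmost 1 is at position 9 (since 2^9 = 512 ≤ 600 < 1024).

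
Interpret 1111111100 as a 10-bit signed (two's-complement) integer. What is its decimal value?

pattern = 1111111100 (MSB is 1 ⇒ negative)
Invert: 0000000011, add 1 → 0000000100 = 4, so the value is -4.
(Equivalently: 1020 - 2^10 = 1020 - 1024 = -4.)

-4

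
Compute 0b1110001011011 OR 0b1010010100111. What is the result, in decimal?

a = 1110001011011
b = 1010010100111
 OR → 1110011111111 = 7423

7423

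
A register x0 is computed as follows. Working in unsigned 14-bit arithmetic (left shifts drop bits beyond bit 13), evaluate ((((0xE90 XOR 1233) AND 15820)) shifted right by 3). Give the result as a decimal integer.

264

0xE90 = 00111010010000
1233 = 00010011010001
→ XOR → 00101001000001 = 2625
15820 = 11110111001100
→ AND → 00100001000000 = 2112
→ shifted right by 3 → 00000100001000 = 264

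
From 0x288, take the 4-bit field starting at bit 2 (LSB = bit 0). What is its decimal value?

v = 1010001000
Shift right by 2: 10100010
Mask low 4 bits: 0010 = 2

2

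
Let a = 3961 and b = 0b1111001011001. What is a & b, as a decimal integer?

3961 = 0111101111001
b = 1111001011001
AND → 0111001011001 = 3673

3673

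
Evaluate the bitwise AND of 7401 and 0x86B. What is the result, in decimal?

2153

7401 = 1110011101001
0x86B = 0100001101011
AND → 0100001101001 = 2153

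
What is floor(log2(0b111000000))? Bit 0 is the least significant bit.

8

0b111000000 = 111000000
The topmost 1 is at position 8 (since 2^8 = 256 ≤ 448 < 512).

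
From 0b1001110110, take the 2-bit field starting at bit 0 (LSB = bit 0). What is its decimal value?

2

v = 1001110110
Shift right by 0: 1001110110
Mask low 2 bits: 10 = 2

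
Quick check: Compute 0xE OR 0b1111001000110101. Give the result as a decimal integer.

62015

0xE = 0000000000001110
b = 1111001000110101
 OR → 1111001000111111 = 62015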